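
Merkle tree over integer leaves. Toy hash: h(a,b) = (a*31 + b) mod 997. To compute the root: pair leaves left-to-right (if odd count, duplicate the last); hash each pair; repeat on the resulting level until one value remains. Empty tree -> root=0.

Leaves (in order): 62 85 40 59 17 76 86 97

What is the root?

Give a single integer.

L0: [62, 85, 40, 59, 17, 76, 86, 97]
L1: h(62,85)=(62*31+85)%997=13 h(40,59)=(40*31+59)%997=302 h(17,76)=(17*31+76)%997=603 h(86,97)=(86*31+97)%997=769 -> [13, 302, 603, 769]
L2: h(13,302)=(13*31+302)%997=705 h(603,769)=(603*31+769)%997=519 -> [705, 519]
L3: h(705,519)=(705*31+519)%997=440 -> [440]

Answer: 440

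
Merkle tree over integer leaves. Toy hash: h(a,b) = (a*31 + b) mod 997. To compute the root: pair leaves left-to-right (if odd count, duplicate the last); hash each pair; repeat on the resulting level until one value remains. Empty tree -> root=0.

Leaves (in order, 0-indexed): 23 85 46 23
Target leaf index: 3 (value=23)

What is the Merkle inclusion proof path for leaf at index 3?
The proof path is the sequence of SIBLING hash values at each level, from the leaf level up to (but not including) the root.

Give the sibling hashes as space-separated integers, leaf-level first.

Answer: 46 798

Derivation:
L0 (leaves): [23, 85, 46, 23], target index=3
L1: h(23,85)=(23*31+85)%997=798 [pair 0] h(46,23)=(46*31+23)%997=452 [pair 1] -> [798, 452]
  Sibling for proof at L0: 46
L2: h(798,452)=(798*31+452)%997=265 [pair 0] -> [265]
  Sibling for proof at L1: 798
Root: 265
Proof path (sibling hashes from leaf to root): [46, 798]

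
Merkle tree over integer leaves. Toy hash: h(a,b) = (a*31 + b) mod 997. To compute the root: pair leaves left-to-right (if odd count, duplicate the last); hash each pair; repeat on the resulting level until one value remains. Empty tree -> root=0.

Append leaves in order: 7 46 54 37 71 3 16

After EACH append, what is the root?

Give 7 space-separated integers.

Answer: 7 263 908 891 625 443 745

Derivation:
After append 7 (leaves=[7]):
  L0: [7]
  root=7
After append 46 (leaves=[7, 46]):
  L0: [7, 46]
  L1: h(7,46)=(7*31+46)%997=263 -> [263]
  root=263
After append 54 (leaves=[7, 46, 54]):
  L0: [7, 46, 54]
  L1: h(7,46)=(7*31+46)%997=263 h(54,54)=(54*31+54)%997=731 -> [263, 731]
  L2: h(263,731)=(263*31+731)%997=908 -> [908]
  root=908
After append 37 (leaves=[7, 46, 54, 37]):
  L0: [7, 46, 54, 37]
  L1: h(7,46)=(7*31+46)%997=263 h(54,37)=(54*31+37)%997=714 -> [263, 714]
  L2: h(263,714)=(263*31+714)%997=891 -> [891]
  root=891
After append 71 (leaves=[7, 46, 54, 37, 71]):
  L0: [7, 46, 54, 37, 71]
  L1: h(7,46)=(7*31+46)%997=263 h(54,37)=(54*31+37)%997=714 h(71,71)=(71*31+71)%997=278 -> [263, 714, 278]
  L2: h(263,714)=(263*31+714)%997=891 h(278,278)=(278*31+278)%997=920 -> [891, 920]
  L3: h(891,920)=(891*31+920)%997=625 -> [625]
  root=625
After append 3 (leaves=[7, 46, 54, 37, 71, 3]):
  L0: [7, 46, 54, 37, 71, 3]
  L1: h(7,46)=(7*31+46)%997=263 h(54,37)=(54*31+37)%997=714 h(71,3)=(71*31+3)%997=210 -> [263, 714, 210]
  L2: h(263,714)=(263*31+714)%997=891 h(210,210)=(210*31+210)%997=738 -> [891, 738]
  L3: h(891,738)=(891*31+738)%997=443 -> [443]
  root=443
After append 16 (leaves=[7, 46, 54, 37, 71, 3, 16]):
  L0: [7, 46, 54, 37, 71, 3, 16]
  L1: h(7,46)=(7*31+46)%997=263 h(54,37)=(54*31+37)%997=714 h(71,3)=(71*31+3)%997=210 h(16,16)=(16*31+16)%997=512 -> [263, 714, 210, 512]
  L2: h(263,714)=(263*31+714)%997=891 h(210,512)=(210*31+512)%997=43 -> [891, 43]
  L3: h(891,43)=(891*31+43)%997=745 -> [745]
  root=745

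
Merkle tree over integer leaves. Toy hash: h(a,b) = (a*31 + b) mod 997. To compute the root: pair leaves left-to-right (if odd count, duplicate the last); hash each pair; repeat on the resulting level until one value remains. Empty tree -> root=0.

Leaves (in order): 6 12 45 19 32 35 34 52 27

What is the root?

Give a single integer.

L0: [6, 12, 45, 19, 32, 35, 34, 52, 27]
L1: h(6,12)=(6*31+12)%997=198 h(45,19)=(45*31+19)%997=417 h(32,35)=(32*31+35)%997=30 h(34,52)=(34*31+52)%997=109 h(27,27)=(27*31+27)%997=864 -> [198, 417, 30, 109, 864]
L2: h(198,417)=(198*31+417)%997=573 h(30,109)=(30*31+109)%997=42 h(864,864)=(864*31+864)%997=729 -> [573, 42, 729]
L3: h(573,42)=(573*31+42)%997=856 h(729,729)=(729*31+729)%997=397 -> [856, 397]
L4: h(856,397)=(856*31+397)%997=14 -> [14]

Answer: 14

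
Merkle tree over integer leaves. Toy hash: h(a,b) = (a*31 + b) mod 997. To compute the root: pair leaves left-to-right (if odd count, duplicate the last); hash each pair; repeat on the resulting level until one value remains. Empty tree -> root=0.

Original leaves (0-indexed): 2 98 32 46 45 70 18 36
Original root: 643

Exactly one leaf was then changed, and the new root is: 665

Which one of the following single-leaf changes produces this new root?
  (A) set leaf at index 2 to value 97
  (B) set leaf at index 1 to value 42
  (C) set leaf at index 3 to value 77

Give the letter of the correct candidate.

Answer: B

Derivation:
Original leaves: [2, 98, 32, 46, 45, 70, 18, 36]
Target new root: 665
Try each candidate change and compute the resulting root:
Candidate A: set leaf[2] = 97 -> leaves = [2, 98, 97, 46, 45, 70, 18, 36]
  L0: [2, 98, 97, 46, 45, 70, 18, 36]
  L1: h(2,98)=(2*31+98)%997=160 h(97,46)=(97*31+46)%997=62 h(45,70)=(45*31+70)%997=468 h(18,36)=(18*31+36)%997=594 -> [160, 62, 468, 594]
  L2: h(160,62)=(160*31+62)%997=37 h(468,594)=(468*31+594)%997=147 -> [37, 147]
  L3: h(37,147)=(37*31+147)%997=297 -> [297]
  root = 297 != target 665
Candidate B: set leaf[1] = 42 -> leaves = [2, 42, 32, 46, 45, 70, 18, 36]
  L0: [2, 42, 32, 46, 45, 70, 18, 36]
  L1: h(2,42)=(2*31+42)%997=104 h(32,46)=(32*31+46)%997=41 h(45,70)=(45*31+70)%997=468 h(18,36)=(18*31+36)%997=594 -> [104, 41, 468, 594]
  L2: h(104,41)=(104*31+41)%997=274 h(468,594)=(468*31+594)%997=147 -> [274, 147]
  L3: h(274,147)=(274*31+147)%997=665 -> [665]
  root = 665 == target 665  ** MATCH **
Candidate C: set leaf[3] = 77 -> leaves = [2, 98, 32, 77, 45, 70, 18, 36]
  L0: [2, 98, 32, 77, 45, 70, 18, 36]
  L1: h(2,98)=(2*31+98)%997=160 h(32,77)=(32*31+77)%997=72 h(45,70)=(45*31+70)%997=468 h(18,36)=(18*31+36)%997=594 -> [160, 72, 468, 594]
  L2: h(160,72)=(160*31+72)%997=47 h(468,594)=(468*31+594)%997=147 -> [47, 147]
  L3: h(47,147)=(47*31+147)%997=607 -> [607]
  root = 607 != target 665
Candidate B produces the target root.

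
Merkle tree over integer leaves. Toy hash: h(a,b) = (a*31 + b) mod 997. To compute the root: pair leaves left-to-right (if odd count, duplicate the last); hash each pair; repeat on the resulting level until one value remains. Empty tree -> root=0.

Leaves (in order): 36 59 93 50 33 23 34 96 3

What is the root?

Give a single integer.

Answer: 435

Derivation:
L0: [36, 59, 93, 50, 33, 23, 34, 96, 3]
L1: h(36,59)=(36*31+59)%997=178 h(93,50)=(93*31+50)%997=939 h(33,23)=(33*31+23)%997=49 h(34,96)=(34*31+96)%997=153 h(3,3)=(3*31+3)%997=96 -> [178, 939, 49, 153, 96]
L2: h(178,939)=(178*31+939)%997=475 h(49,153)=(49*31+153)%997=675 h(96,96)=(96*31+96)%997=81 -> [475, 675, 81]
L3: h(475,675)=(475*31+675)%997=445 h(81,81)=(81*31+81)%997=598 -> [445, 598]
L4: h(445,598)=(445*31+598)%997=435 -> [435]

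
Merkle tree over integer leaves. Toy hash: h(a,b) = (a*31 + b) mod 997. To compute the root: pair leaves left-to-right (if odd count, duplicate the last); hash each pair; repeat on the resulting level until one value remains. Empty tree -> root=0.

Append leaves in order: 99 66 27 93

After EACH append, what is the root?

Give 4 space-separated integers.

Answer: 99 144 343 409

Derivation:
After append 99 (leaves=[99]):
  L0: [99]
  root=99
After append 66 (leaves=[99, 66]):
  L0: [99, 66]
  L1: h(99,66)=(99*31+66)%997=144 -> [144]
  root=144
After append 27 (leaves=[99, 66, 27]):
  L0: [99, 66, 27]
  L1: h(99,66)=(99*31+66)%997=144 h(27,27)=(27*31+27)%997=864 -> [144, 864]
  L2: h(144,864)=(144*31+864)%997=343 -> [343]
  root=343
After append 93 (leaves=[99, 66, 27, 93]):
  L0: [99, 66, 27, 93]
  L1: h(99,66)=(99*31+66)%997=144 h(27,93)=(27*31+93)%997=930 -> [144, 930]
  L2: h(144,930)=(144*31+930)%997=409 -> [409]
  root=409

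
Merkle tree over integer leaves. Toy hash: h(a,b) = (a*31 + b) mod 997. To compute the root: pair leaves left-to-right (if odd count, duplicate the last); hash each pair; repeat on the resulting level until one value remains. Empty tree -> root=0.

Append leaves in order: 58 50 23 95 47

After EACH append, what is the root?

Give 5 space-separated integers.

After append 58 (leaves=[58]):
  L0: [58]
  root=58
After append 50 (leaves=[58, 50]):
  L0: [58, 50]
  L1: h(58,50)=(58*31+50)%997=851 -> [851]
  root=851
After append 23 (leaves=[58, 50, 23]):
  L0: [58, 50, 23]
  L1: h(58,50)=(58*31+50)%997=851 h(23,23)=(23*31+23)%997=736 -> [851, 736]
  L2: h(851,736)=(851*31+736)%997=198 -> [198]
  root=198
After append 95 (leaves=[58, 50, 23, 95]):
  L0: [58, 50, 23, 95]
  L1: h(58,50)=(58*31+50)%997=851 h(23,95)=(23*31+95)%997=808 -> [851, 808]
  L2: h(851,808)=(851*31+808)%997=270 -> [270]
  root=270
After append 47 (leaves=[58, 50, 23, 95, 47]):
  L0: [58, 50, 23, 95, 47]
  L1: h(58,50)=(58*31+50)%997=851 h(23,95)=(23*31+95)%997=808 h(47,47)=(47*31+47)%997=507 -> [851, 808, 507]
  L2: h(851,808)=(851*31+808)%997=270 h(507,507)=(507*31+507)%997=272 -> [270, 272]
  L3: h(270,272)=(270*31+272)%997=666 -> [666]
  root=666

Answer: 58 851 198 270 666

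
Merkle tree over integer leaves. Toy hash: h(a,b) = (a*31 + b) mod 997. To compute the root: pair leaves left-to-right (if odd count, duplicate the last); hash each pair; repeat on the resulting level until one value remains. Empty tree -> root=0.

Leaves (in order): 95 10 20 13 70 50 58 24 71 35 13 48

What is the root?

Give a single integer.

L0: [95, 10, 20, 13, 70, 50, 58, 24, 71, 35, 13, 48]
L1: h(95,10)=(95*31+10)%997=961 h(20,13)=(20*31+13)%997=633 h(70,50)=(70*31+50)%997=226 h(58,24)=(58*31+24)%997=825 h(71,35)=(71*31+35)%997=242 h(13,48)=(13*31+48)%997=451 -> [961, 633, 226, 825, 242, 451]
L2: h(961,633)=(961*31+633)%997=514 h(226,825)=(226*31+825)%997=852 h(242,451)=(242*31+451)%997=974 -> [514, 852, 974]
L3: h(514,852)=(514*31+852)%997=834 h(974,974)=(974*31+974)%997=261 -> [834, 261]
L4: h(834,261)=(834*31+261)%997=193 -> [193]

Answer: 193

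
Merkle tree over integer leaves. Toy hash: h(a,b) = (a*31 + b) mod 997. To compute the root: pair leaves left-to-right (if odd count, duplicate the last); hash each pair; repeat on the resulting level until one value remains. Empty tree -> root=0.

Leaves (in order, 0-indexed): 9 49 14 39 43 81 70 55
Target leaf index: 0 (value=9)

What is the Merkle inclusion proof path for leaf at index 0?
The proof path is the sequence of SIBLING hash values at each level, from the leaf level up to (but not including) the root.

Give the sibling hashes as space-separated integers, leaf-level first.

Answer: 49 473 197

Derivation:
L0 (leaves): [9, 49, 14, 39, 43, 81, 70, 55], target index=0
L1: h(9,49)=(9*31+49)%997=328 [pair 0] h(14,39)=(14*31+39)%997=473 [pair 1] h(43,81)=(43*31+81)%997=417 [pair 2] h(70,55)=(70*31+55)%997=231 [pair 3] -> [328, 473, 417, 231]
  Sibling for proof at L0: 49
L2: h(328,473)=(328*31+473)%997=671 [pair 0] h(417,231)=(417*31+231)%997=197 [pair 1] -> [671, 197]
  Sibling for proof at L1: 473
L3: h(671,197)=(671*31+197)%997=61 [pair 0] -> [61]
  Sibling for proof at L2: 197
Root: 61
Proof path (sibling hashes from leaf to root): [49, 473, 197]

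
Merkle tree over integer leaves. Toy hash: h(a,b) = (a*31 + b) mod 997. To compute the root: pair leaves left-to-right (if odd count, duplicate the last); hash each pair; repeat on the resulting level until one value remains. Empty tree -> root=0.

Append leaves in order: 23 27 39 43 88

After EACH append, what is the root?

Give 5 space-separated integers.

After append 23 (leaves=[23]):
  L0: [23]
  root=23
After append 27 (leaves=[23, 27]):
  L0: [23, 27]
  L1: h(23,27)=(23*31+27)%997=740 -> [740]
  root=740
After append 39 (leaves=[23, 27, 39]):
  L0: [23, 27, 39]
  L1: h(23,27)=(23*31+27)%997=740 h(39,39)=(39*31+39)%997=251 -> [740, 251]
  L2: h(740,251)=(740*31+251)%997=260 -> [260]
  root=260
After append 43 (leaves=[23, 27, 39, 43]):
  L0: [23, 27, 39, 43]
  L1: h(23,27)=(23*31+27)%997=740 h(39,43)=(39*31+43)%997=255 -> [740, 255]
  L2: h(740,255)=(740*31+255)%997=264 -> [264]
  root=264
After append 88 (leaves=[23, 27, 39, 43, 88]):
  L0: [23, 27, 39, 43, 88]
  L1: h(23,27)=(23*31+27)%997=740 h(39,43)=(39*31+43)%997=255 h(88,88)=(88*31+88)%997=822 -> [740, 255, 822]
  L2: h(740,255)=(740*31+255)%997=264 h(822,822)=(822*31+822)%997=382 -> [264, 382]
  L3: h(264,382)=(264*31+382)%997=590 -> [590]
  root=590

Answer: 23 740 260 264 590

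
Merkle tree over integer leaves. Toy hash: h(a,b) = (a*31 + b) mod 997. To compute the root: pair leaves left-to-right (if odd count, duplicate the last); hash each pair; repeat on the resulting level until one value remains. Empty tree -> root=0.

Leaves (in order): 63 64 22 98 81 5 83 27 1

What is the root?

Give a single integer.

L0: [63, 64, 22, 98, 81, 5, 83, 27, 1]
L1: h(63,64)=(63*31+64)%997=23 h(22,98)=(22*31+98)%997=780 h(81,5)=(81*31+5)%997=522 h(83,27)=(83*31+27)%997=606 h(1,1)=(1*31+1)%997=32 -> [23, 780, 522, 606, 32]
L2: h(23,780)=(23*31+780)%997=496 h(522,606)=(522*31+606)%997=836 h(32,32)=(32*31+32)%997=27 -> [496, 836, 27]
L3: h(496,836)=(496*31+836)%997=260 h(27,27)=(27*31+27)%997=864 -> [260, 864]
L4: h(260,864)=(260*31+864)%997=948 -> [948]

Answer: 948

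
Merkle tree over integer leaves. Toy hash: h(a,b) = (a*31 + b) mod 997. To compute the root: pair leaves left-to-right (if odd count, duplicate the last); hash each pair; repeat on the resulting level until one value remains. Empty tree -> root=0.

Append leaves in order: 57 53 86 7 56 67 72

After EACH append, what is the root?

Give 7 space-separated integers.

After append 57 (leaves=[57]):
  L0: [57]
  root=57
After append 53 (leaves=[57, 53]):
  L0: [57, 53]
  L1: h(57,53)=(57*31+53)%997=823 -> [823]
  root=823
After append 86 (leaves=[57, 53, 86]):
  L0: [57, 53, 86]
  L1: h(57,53)=(57*31+53)%997=823 h(86,86)=(86*31+86)%997=758 -> [823, 758]
  L2: h(823,758)=(823*31+758)%997=349 -> [349]
  root=349
After append 7 (leaves=[57, 53, 86, 7]):
  L0: [57, 53, 86, 7]
  L1: h(57,53)=(57*31+53)%997=823 h(86,7)=(86*31+7)%997=679 -> [823, 679]
  L2: h(823,679)=(823*31+679)%997=270 -> [270]
  root=270
After append 56 (leaves=[57, 53, 86, 7, 56]):
  L0: [57, 53, 86, 7, 56]
  L1: h(57,53)=(57*31+53)%997=823 h(86,7)=(86*31+7)%997=679 h(56,56)=(56*31+56)%997=795 -> [823, 679, 795]
  L2: h(823,679)=(823*31+679)%997=270 h(795,795)=(795*31+795)%997=515 -> [270, 515]
  L3: h(270,515)=(270*31+515)%997=909 -> [909]
  root=909
After append 67 (leaves=[57, 53, 86, 7, 56, 67]):
  L0: [57, 53, 86, 7, 56, 67]
  L1: h(57,53)=(57*31+53)%997=823 h(86,7)=(86*31+7)%997=679 h(56,67)=(56*31+67)%997=806 -> [823, 679, 806]
  L2: h(823,679)=(823*31+679)%997=270 h(806,806)=(806*31+806)%997=867 -> [270, 867]
  L3: h(270,867)=(270*31+867)%997=264 -> [264]
  root=264
After append 72 (leaves=[57, 53, 86, 7, 56, 67, 72]):
  L0: [57, 53, 86, 7, 56, 67, 72]
  L1: h(57,53)=(57*31+53)%997=823 h(86,7)=(86*31+7)%997=679 h(56,67)=(56*31+67)%997=806 h(72,72)=(72*31+72)%997=310 -> [823, 679, 806, 310]
  L2: h(823,679)=(823*31+679)%997=270 h(806,310)=(806*31+310)%997=371 -> [270, 371]
  L3: h(270,371)=(270*31+371)%997=765 -> [765]
  root=765

Answer: 57 823 349 270 909 264 765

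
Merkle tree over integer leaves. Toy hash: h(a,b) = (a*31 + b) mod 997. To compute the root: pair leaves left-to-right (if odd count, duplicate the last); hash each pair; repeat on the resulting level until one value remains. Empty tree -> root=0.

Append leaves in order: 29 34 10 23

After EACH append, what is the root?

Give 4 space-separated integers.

After append 29 (leaves=[29]):
  L0: [29]
  root=29
After append 34 (leaves=[29, 34]):
  L0: [29, 34]
  L1: h(29,34)=(29*31+34)%997=933 -> [933]
  root=933
After append 10 (leaves=[29, 34, 10]):
  L0: [29, 34, 10]
  L1: h(29,34)=(29*31+34)%997=933 h(10,10)=(10*31+10)%997=320 -> [933, 320]
  L2: h(933,320)=(933*31+320)%997=330 -> [330]
  root=330
After append 23 (leaves=[29, 34, 10, 23]):
  L0: [29, 34, 10, 23]
  L1: h(29,34)=(29*31+34)%997=933 h(10,23)=(10*31+23)%997=333 -> [933, 333]
  L2: h(933,333)=(933*31+333)%997=343 -> [343]
  root=343

Answer: 29 933 330 343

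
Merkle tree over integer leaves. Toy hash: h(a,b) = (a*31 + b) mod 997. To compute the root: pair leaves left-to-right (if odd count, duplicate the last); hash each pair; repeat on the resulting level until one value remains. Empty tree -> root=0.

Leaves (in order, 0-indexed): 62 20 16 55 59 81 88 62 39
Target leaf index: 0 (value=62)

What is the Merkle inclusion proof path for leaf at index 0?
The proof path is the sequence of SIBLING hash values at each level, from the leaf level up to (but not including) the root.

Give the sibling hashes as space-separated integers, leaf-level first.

L0 (leaves): [62, 20, 16, 55, 59, 81, 88, 62, 39], target index=0
L1: h(62,20)=(62*31+20)%997=945 [pair 0] h(16,55)=(16*31+55)%997=551 [pair 1] h(59,81)=(59*31+81)%997=913 [pair 2] h(88,62)=(88*31+62)%997=796 [pair 3] h(39,39)=(39*31+39)%997=251 [pair 4] -> [945, 551, 913, 796, 251]
  Sibling for proof at L0: 20
L2: h(945,551)=(945*31+551)%997=933 [pair 0] h(913,796)=(913*31+796)%997=186 [pair 1] h(251,251)=(251*31+251)%997=56 [pair 2] -> [933, 186, 56]
  Sibling for proof at L1: 551
L3: h(933,186)=(933*31+186)%997=196 [pair 0] h(56,56)=(56*31+56)%997=795 [pair 1] -> [196, 795]
  Sibling for proof at L2: 186
L4: h(196,795)=(196*31+795)%997=889 [pair 0] -> [889]
  Sibling for proof at L3: 795
Root: 889
Proof path (sibling hashes from leaf to root): [20, 551, 186, 795]

Answer: 20 551 186 795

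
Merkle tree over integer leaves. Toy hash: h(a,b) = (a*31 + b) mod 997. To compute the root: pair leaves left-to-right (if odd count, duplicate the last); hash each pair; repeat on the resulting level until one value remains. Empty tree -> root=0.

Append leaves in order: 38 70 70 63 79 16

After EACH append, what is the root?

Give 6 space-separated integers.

Answer: 38 251 51 44 506 484

Derivation:
After append 38 (leaves=[38]):
  L0: [38]
  root=38
After append 70 (leaves=[38, 70]):
  L0: [38, 70]
  L1: h(38,70)=(38*31+70)%997=251 -> [251]
  root=251
After append 70 (leaves=[38, 70, 70]):
  L0: [38, 70, 70]
  L1: h(38,70)=(38*31+70)%997=251 h(70,70)=(70*31+70)%997=246 -> [251, 246]
  L2: h(251,246)=(251*31+246)%997=51 -> [51]
  root=51
After append 63 (leaves=[38, 70, 70, 63]):
  L0: [38, 70, 70, 63]
  L1: h(38,70)=(38*31+70)%997=251 h(70,63)=(70*31+63)%997=239 -> [251, 239]
  L2: h(251,239)=(251*31+239)%997=44 -> [44]
  root=44
After append 79 (leaves=[38, 70, 70, 63, 79]):
  L0: [38, 70, 70, 63, 79]
  L1: h(38,70)=(38*31+70)%997=251 h(70,63)=(70*31+63)%997=239 h(79,79)=(79*31+79)%997=534 -> [251, 239, 534]
  L2: h(251,239)=(251*31+239)%997=44 h(534,534)=(534*31+534)%997=139 -> [44, 139]
  L3: h(44,139)=(44*31+139)%997=506 -> [506]
  root=506
After append 16 (leaves=[38, 70, 70, 63, 79, 16]):
  L0: [38, 70, 70, 63, 79, 16]
  L1: h(38,70)=(38*31+70)%997=251 h(70,63)=(70*31+63)%997=239 h(79,16)=(79*31+16)%997=471 -> [251, 239, 471]
  L2: h(251,239)=(251*31+239)%997=44 h(471,471)=(471*31+471)%997=117 -> [44, 117]
  L3: h(44,117)=(44*31+117)%997=484 -> [484]
  root=484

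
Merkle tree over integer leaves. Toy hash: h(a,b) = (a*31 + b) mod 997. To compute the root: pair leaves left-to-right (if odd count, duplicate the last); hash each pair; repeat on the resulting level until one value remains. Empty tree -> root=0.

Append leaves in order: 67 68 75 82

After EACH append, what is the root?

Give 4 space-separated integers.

After append 67 (leaves=[67]):
  L0: [67]
  root=67
After append 68 (leaves=[67, 68]):
  L0: [67, 68]
  L1: h(67,68)=(67*31+68)%997=151 -> [151]
  root=151
After append 75 (leaves=[67, 68, 75]):
  L0: [67, 68, 75]
  L1: h(67,68)=(67*31+68)%997=151 h(75,75)=(75*31+75)%997=406 -> [151, 406]
  L2: h(151,406)=(151*31+406)%997=102 -> [102]
  root=102
After append 82 (leaves=[67, 68, 75, 82]):
  L0: [67, 68, 75, 82]
  L1: h(67,68)=(67*31+68)%997=151 h(75,82)=(75*31+82)%997=413 -> [151, 413]
  L2: h(151,413)=(151*31+413)%997=109 -> [109]
  root=109

Answer: 67 151 102 109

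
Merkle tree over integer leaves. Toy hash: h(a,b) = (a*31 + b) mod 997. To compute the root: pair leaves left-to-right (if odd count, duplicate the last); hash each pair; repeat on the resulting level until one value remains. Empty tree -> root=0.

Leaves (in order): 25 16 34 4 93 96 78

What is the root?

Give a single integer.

L0: [25, 16, 34, 4, 93, 96, 78]
L1: h(25,16)=(25*31+16)%997=791 h(34,4)=(34*31+4)%997=61 h(93,96)=(93*31+96)%997=985 h(78,78)=(78*31+78)%997=502 -> [791, 61, 985, 502]
L2: h(791,61)=(791*31+61)%997=654 h(985,502)=(985*31+502)%997=130 -> [654, 130]
L3: h(654,130)=(654*31+130)%997=464 -> [464]

Answer: 464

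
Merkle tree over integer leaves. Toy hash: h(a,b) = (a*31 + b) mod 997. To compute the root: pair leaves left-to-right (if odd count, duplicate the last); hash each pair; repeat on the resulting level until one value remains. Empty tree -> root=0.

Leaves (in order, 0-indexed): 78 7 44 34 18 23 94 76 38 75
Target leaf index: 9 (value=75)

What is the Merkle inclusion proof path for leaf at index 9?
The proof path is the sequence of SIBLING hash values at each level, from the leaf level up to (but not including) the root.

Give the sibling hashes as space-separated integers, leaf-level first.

L0 (leaves): [78, 7, 44, 34, 18, 23, 94, 76, 38, 75], target index=9
L1: h(78,7)=(78*31+7)%997=431 [pair 0] h(44,34)=(44*31+34)%997=401 [pair 1] h(18,23)=(18*31+23)%997=581 [pair 2] h(94,76)=(94*31+76)%997=996 [pair 3] h(38,75)=(38*31+75)%997=256 [pair 4] -> [431, 401, 581, 996, 256]
  Sibling for proof at L0: 38
L2: h(431,401)=(431*31+401)%997=801 [pair 0] h(581,996)=(581*31+996)%997=64 [pair 1] h(256,256)=(256*31+256)%997=216 [pair 2] -> [801, 64, 216]
  Sibling for proof at L1: 256
L3: h(801,64)=(801*31+64)%997=967 [pair 0] h(216,216)=(216*31+216)%997=930 [pair 1] -> [967, 930]
  Sibling for proof at L2: 216
L4: h(967,930)=(967*31+930)%997=0 [pair 0] -> [0]
  Sibling for proof at L3: 967
Root: 0
Proof path (sibling hashes from leaf to root): [38, 256, 216, 967]

Answer: 38 256 216 967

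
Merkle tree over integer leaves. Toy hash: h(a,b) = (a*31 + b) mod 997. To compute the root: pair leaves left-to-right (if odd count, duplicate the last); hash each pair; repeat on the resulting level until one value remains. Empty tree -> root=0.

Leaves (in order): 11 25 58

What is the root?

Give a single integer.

L0: [11, 25, 58]
L1: h(11,25)=(11*31+25)%997=366 h(58,58)=(58*31+58)%997=859 -> [366, 859]
L2: h(366,859)=(366*31+859)%997=241 -> [241]

Answer: 241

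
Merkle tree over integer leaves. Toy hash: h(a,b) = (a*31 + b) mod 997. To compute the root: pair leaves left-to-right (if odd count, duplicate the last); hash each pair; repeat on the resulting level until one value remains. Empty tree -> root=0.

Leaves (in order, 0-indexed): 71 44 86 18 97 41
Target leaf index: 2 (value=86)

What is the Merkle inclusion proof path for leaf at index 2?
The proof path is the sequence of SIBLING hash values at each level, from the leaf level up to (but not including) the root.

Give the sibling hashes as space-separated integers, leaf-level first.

Answer: 18 251 827

Derivation:
L0 (leaves): [71, 44, 86, 18, 97, 41], target index=2
L1: h(71,44)=(71*31+44)%997=251 [pair 0] h(86,18)=(86*31+18)%997=690 [pair 1] h(97,41)=(97*31+41)%997=57 [pair 2] -> [251, 690, 57]
  Sibling for proof at L0: 18
L2: h(251,690)=(251*31+690)%997=495 [pair 0] h(57,57)=(57*31+57)%997=827 [pair 1] -> [495, 827]
  Sibling for proof at L1: 251
L3: h(495,827)=(495*31+827)%997=220 [pair 0] -> [220]
  Sibling for proof at L2: 827
Root: 220
Proof path (sibling hashes from leaf to root): [18, 251, 827]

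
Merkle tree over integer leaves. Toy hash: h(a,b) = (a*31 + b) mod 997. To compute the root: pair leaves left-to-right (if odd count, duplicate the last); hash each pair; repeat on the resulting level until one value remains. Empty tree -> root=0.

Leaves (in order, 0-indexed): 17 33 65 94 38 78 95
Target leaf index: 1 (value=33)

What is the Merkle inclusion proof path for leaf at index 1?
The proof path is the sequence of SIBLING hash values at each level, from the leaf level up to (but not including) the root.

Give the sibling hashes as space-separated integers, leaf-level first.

Answer: 17 115 102

Derivation:
L0 (leaves): [17, 33, 65, 94, 38, 78, 95], target index=1
L1: h(17,33)=(17*31+33)%997=560 [pair 0] h(65,94)=(65*31+94)%997=115 [pair 1] h(38,78)=(38*31+78)%997=259 [pair 2] h(95,95)=(95*31+95)%997=49 [pair 3] -> [560, 115, 259, 49]
  Sibling for proof at L0: 17
L2: h(560,115)=(560*31+115)%997=526 [pair 0] h(259,49)=(259*31+49)%997=102 [pair 1] -> [526, 102]
  Sibling for proof at L1: 115
L3: h(526,102)=(526*31+102)%997=456 [pair 0] -> [456]
  Sibling for proof at L2: 102
Root: 456
Proof path (sibling hashes from leaf to root): [17, 115, 102]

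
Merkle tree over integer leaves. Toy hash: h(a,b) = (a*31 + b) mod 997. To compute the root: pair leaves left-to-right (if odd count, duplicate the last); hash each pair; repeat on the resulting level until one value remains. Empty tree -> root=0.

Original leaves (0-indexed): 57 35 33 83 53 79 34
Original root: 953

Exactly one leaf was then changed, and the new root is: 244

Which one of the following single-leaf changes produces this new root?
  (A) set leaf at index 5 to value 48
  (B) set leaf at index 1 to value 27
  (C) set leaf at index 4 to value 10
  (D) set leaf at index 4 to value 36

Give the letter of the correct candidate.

Original leaves: [57, 35, 33, 83, 53, 79, 34]
Target new root: 244
Try each candidate change and compute the resulting root:
Candidate A: set leaf[5] = 48 -> leaves = [57, 35, 33, 83, 53, 48, 34]
  L0: [57, 35, 33, 83, 53, 48, 34]
  L1: h(57,35)=(57*31+35)%997=805 h(33,83)=(33*31+83)%997=109 h(53,48)=(53*31+48)%997=694 h(34,34)=(34*31+34)%997=91 -> [805, 109, 694, 91]
  L2: h(805,109)=(805*31+109)%997=139 h(694,91)=(694*31+91)%997=668 -> [139, 668]
  L3: h(139,668)=(139*31+668)%997=989 -> [989]
  root = 989 != target 244
Candidate B: set leaf[1] = 27 -> leaves = [57, 27, 33, 83, 53, 79, 34]
  L0: [57, 27, 33, 83, 53, 79, 34]
  L1: h(57,27)=(57*31+27)%997=797 h(33,83)=(33*31+83)%997=109 h(53,79)=(53*31+79)%997=725 h(34,34)=(34*31+34)%997=91 -> [797, 109, 725, 91]
  L2: h(797,109)=(797*31+109)%997=888 h(725,91)=(725*31+91)%997=632 -> [888, 632]
  L3: h(888,632)=(888*31+632)%997=244 -> [244]
  root = 244 == target 244  ** MATCH **
Candidate C: set leaf[4] = 10 -> leaves = [57, 35, 33, 83, 10, 79, 34]
  L0: [57, 35, 33, 83, 10, 79, 34]
  L1: h(57,35)=(57*31+35)%997=805 h(33,83)=(33*31+83)%997=109 h(10,79)=(10*31+79)%997=389 h(34,34)=(34*31+34)%997=91 -> [805, 109, 389, 91]
  L2: h(805,109)=(805*31+109)%997=139 h(389,91)=(389*31+91)%997=186 -> [139, 186]
  L3: h(139,186)=(139*31+186)%997=507 -> [507]
  root = 507 != target 244
Candidate D: set leaf[4] = 36 -> leaves = [57, 35, 33, 83, 36, 79, 34]
  L0: [57, 35, 33, 83, 36, 79, 34]
  L1: h(57,35)=(57*31+35)%997=805 h(33,83)=(33*31+83)%997=109 h(36,79)=(36*31+79)%997=198 h(34,34)=(34*31+34)%997=91 -> [805, 109, 198, 91]
  L2: h(805,109)=(805*31+109)%997=139 h(198,91)=(198*31+91)%997=247 -> [139, 247]
  L3: h(139,247)=(139*31+247)%997=568 -> [568]
  root = 568 != target 244
Candidate B produces the target root.

Answer: B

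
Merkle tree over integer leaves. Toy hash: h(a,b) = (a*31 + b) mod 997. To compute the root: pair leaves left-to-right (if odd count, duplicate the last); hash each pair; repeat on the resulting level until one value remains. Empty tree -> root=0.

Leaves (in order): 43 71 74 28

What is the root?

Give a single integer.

L0: [43, 71, 74, 28]
L1: h(43,71)=(43*31+71)%997=407 h(74,28)=(74*31+28)%997=328 -> [407, 328]
L2: h(407,328)=(407*31+328)%997=981 -> [981]

Answer: 981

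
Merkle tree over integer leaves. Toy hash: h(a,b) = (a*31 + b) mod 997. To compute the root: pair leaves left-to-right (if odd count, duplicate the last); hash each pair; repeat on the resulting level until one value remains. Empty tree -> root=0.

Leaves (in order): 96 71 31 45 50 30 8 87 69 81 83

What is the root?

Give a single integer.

L0: [96, 71, 31, 45, 50, 30, 8, 87, 69, 81, 83]
L1: h(96,71)=(96*31+71)%997=56 h(31,45)=(31*31+45)%997=9 h(50,30)=(50*31+30)%997=583 h(8,87)=(8*31+87)%997=335 h(69,81)=(69*31+81)%997=226 h(83,83)=(83*31+83)%997=662 -> [56, 9, 583, 335, 226, 662]
L2: h(56,9)=(56*31+9)%997=748 h(583,335)=(583*31+335)%997=462 h(226,662)=(226*31+662)%997=689 -> [748, 462, 689]
L3: h(748,462)=(748*31+462)%997=719 h(689,689)=(689*31+689)%997=114 -> [719, 114]
L4: h(719,114)=(719*31+114)%997=469 -> [469]

Answer: 469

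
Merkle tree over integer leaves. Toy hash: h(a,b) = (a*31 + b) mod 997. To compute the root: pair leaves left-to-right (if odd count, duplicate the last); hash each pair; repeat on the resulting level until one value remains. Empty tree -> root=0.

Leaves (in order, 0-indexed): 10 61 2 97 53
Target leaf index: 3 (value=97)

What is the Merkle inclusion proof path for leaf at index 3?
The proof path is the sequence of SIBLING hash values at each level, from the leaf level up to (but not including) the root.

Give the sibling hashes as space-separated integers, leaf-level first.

Answer: 2 371 434

Derivation:
L0 (leaves): [10, 61, 2, 97, 53], target index=3
L1: h(10,61)=(10*31+61)%997=371 [pair 0] h(2,97)=(2*31+97)%997=159 [pair 1] h(53,53)=(53*31+53)%997=699 [pair 2] -> [371, 159, 699]
  Sibling for proof at L0: 2
L2: h(371,159)=(371*31+159)%997=693 [pair 0] h(699,699)=(699*31+699)%997=434 [pair 1] -> [693, 434]
  Sibling for proof at L1: 371
L3: h(693,434)=(693*31+434)%997=980 [pair 0] -> [980]
  Sibling for proof at L2: 434
Root: 980
Proof path (sibling hashes from leaf to root): [2, 371, 434]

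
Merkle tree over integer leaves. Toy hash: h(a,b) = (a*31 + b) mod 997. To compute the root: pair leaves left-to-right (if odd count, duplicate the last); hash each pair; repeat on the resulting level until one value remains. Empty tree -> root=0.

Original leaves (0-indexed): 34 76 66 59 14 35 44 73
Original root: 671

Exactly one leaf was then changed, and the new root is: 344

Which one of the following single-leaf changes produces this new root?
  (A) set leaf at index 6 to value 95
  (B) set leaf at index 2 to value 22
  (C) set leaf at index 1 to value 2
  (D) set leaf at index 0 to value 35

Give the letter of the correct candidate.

Answer: C

Derivation:
Original leaves: [34, 76, 66, 59, 14, 35, 44, 73]
Target new root: 344
Try each candidate change and compute the resulting root:
Candidate A: set leaf[6] = 95 -> leaves = [34, 76, 66, 59, 14, 35, 95, 73]
  L0: [34, 76, 66, 59, 14, 35, 95, 73]
  L1: h(34,76)=(34*31+76)%997=133 h(66,59)=(66*31+59)%997=111 h(14,35)=(14*31+35)%997=469 h(95,73)=(95*31+73)%997=27 -> [133, 111, 469, 27]
  L2: h(133,111)=(133*31+111)%997=246 h(469,27)=(469*31+27)%997=608 -> [246, 608]
  L3: h(246,608)=(246*31+608)%997=258 -> [258]
  root = 258 != target 344
Candidate B: set leaf[2] = 22 -> leaves = [34, 76, 22, 59, 14, 35, 44, 73]
  L0: [34, 76, 22, 59, 14, 35, 44, 73]
  L1: h(34,76)=(34*31+76)%997=133 h(22,59)=(22*31+59)%997=741 h(14,35)=(14*31+35)%997=469 h(44,73)=(44*31+73)%997=440 -> [133, 741, 469, 440]
  L2: h(133,741)=(133*31+741)%997=876 h(469,440)=(469*31+440)%997=24 -> [876, 24]
  L3: h(876,24)=(876*31+24)%997=261 -> [261]
  root = 261 != target 344
Candidate C: set leaf[1] = 2 -> leaves = [34, 2, 66, 59, 14, 35, 44, 73]
  L0: [34, 2, 66, 59, 14, 35, 44, 73]
  L1: h(34,2)=(34*31+2)%997=59 h(66,59)=(66*31+59)%997=111 h(14,35)=(14*31+35)%997=469 h(44,73)=(44*31+73)%997=440 -> [59, 111, 469, 440]
  L2: h(59,111)=(59*31+111)%997=943 h(469,440)=(469*31+440)%997=24 -> [943, 24]
  L3: h(943,24)=(943*31+24)%997=344 -> [344]
  root = 344 == target 344  ** MATCH **
Candidate D: set leaf[0] = 35 -> leaves = [35, 76, 66, 59, 14, 35, 44, 73]
  L0: [35, 76, 66, 59, 14, 35, 44, 73]
  L1: h(35,76)=(35*31+76)%997=164 h(66,59)=(66*31+59)%997=111 h(14,35)=(14*31+35)%997=469 h(44,73)=(44*31+73)%997=440 -> [164, 111, 469, 440]
  L2: h(164,111)=(164*31+111)%997=210 h(469,440)=(469*31+440)%997=24 -> [210, 24]
  L3: h(210,24)=(210*31+24)%997=552 -> [552]
  root = 552 != target 344
Candidate C produces the target root.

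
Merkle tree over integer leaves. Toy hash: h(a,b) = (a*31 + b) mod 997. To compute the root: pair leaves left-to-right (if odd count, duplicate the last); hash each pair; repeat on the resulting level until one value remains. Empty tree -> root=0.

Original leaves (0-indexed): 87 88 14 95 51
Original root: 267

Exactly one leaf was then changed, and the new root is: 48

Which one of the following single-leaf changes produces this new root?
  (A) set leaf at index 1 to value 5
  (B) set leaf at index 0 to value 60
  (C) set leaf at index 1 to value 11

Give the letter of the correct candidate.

Answer: C

Derivation:
Original leaves: [87, 88, 14, 95, 51]
Target new root: 48
Try each candidate change and compute the resulting root:
Candidate A: set leaf[1] = 5 -> leaves = [87, 5, 14, 95, 51]
  L0: [87, 5, 14, 95, 51]
  L1: h(87,5)=(87*31+5)%997=708 h(14,95)=(14*31+95)%997=529 h(51,51)=(51*31+51)%997=635 -> [708, 529, 635]
  L2: h(708,529)=(708*31+529)%997=543 h(635,635)=(635*31+635)%997=380 -> [543, 380]
  L3: h(543,380)=(543*31+380)%997=264 -> [264]
  root = 264 != target 48
Candidate B: set leaf[0] = 60 -> leaves = [60, 88, 14, 95, 51]
  L0: [60, 88, 14, 95, 51]
  L1: h(60,88)=(60*31+88)%997=951 h(14,95)=(14*31+95)%997=529 h(51,51)=(51*31+51)%997=635 -> [951, 529, 635]
  L2: h(951,529)=(951*31+529)%997=100 h(635,635)=(635*31+635)%997=380 -> [100, 380]
  L3: h(100,380)=(100*31+380)%997=489 -> [489]
  root = 489 != target 48
Candidate C: set leaf[1] = 11 -> leaves = [87, 11, 14, 95, 51]
  L0: [87, 11, 14, 95, 51]
  L1: h(87,11)=(87*31+11)%997=714 h(14,95)=(14*31+95)%997=529 h(51,51)=(51*31+51)%997=635 -> [714, 529, 635]
  L2: h(714,529)=(714*31+529)%997=729 h(635,635)=(635*31+635)%997=380 -> [729, 380]
  L3: h(729,380)=(729*31+380)%997=48 -> [48]
  root = 48 == target 48  ** MATCH **
Candidate C produces the target root.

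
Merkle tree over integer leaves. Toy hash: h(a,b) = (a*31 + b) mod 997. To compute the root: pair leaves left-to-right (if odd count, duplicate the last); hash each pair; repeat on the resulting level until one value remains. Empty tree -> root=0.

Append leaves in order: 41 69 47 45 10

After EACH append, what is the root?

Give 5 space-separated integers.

Answer: 41 343 173 171 586

Derivation:
After append 41 (leaves=[41]):
  L0: [41]
  root=41
After append 69 (leaves=[41, 69]):
  L0: [41, 69]
  L1: h(41,69)=(41*31+69)%997=343 -> [343]
  root=343
After append 47 (leaves=[41, 69, 47]):
  L0: [41, 69, 47]
  L1: h(41,69)=(41*31+69)%997=343 h(47,47)=(47*31+47)%997=507 -> [343, 507]
  L2: h(343,507)=(343*31+507)%997=173 -> [173]
  root=173
After append 45 (leaves=[41, 69, 47, 45]):
  L0: [41, 69, 47, 45]
  L1: h(41,69)=(41*31+69)%997=343 h(47,45)=(47*31+45)%997=505 -> [343, 505]
  L2: h(343,505)=(343*31+505)%997=171 -> [171]
  root=171
After append 10 (leaves=[41, 69, 47, 45, 10]):
  L0: [41, 69, 47, 45, 10]
  L1: h(41,69)=(41*31+69)%997=343 h(47,45)=(47*31+45)%997=505 h(10,10)=(10*31+10)%997=320 -> [343, 505, 320]
  L2: h(343,505)=(343*31+505)%997=171 h(320,320)=(320*31+320)%997=270 -> [171, 270]
  L3: h(171,270)=(171*31+270)%997=586 -> [586]
  root=586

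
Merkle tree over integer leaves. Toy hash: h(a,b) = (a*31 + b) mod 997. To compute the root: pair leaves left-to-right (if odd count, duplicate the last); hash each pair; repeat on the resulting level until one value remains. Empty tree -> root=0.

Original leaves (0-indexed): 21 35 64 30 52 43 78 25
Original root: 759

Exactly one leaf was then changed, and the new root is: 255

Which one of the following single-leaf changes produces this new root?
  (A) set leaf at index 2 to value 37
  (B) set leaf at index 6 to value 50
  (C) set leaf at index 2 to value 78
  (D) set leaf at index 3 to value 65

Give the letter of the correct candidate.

Answer: C

Derivation:
Original leaves: [21, 35, 64, 30, 52, 43, 78, 25]
Target new root: 255
Try each candidate change and compute the resulting root:
Candidate A: set leaf[2] = 37 -> leaves = [21, 35, 37, 30, 52, 43, 78, 25]
  L0: [21, 35, 37, 30, 52, 43, 78, 25]
  L1: h(21,35)=(21*31+35)%997=686 h(37,30)=(37*31+30)%997=180 h(52,43)=(52*31+43)%997=658 h(78,25)=(78*31+25)%997=449 -> [686, 180, 658, 449]
  L2: h(686,180)=(686*31+180)%997=509 h(658,449)=(658*31+449)%997=907 -> [509, 907]
  L3: h(509,907)=(509*31+907)%997=734 -> [734]
  root = 734 != target 255
Candidate B: set leaf[6] = 50 -> leaves = [21, 35, 64, 30, 52, 43, 50, 25]
  L0: [21, 35, 64, 30, 52, 43, 50, 25]
  L1: h(21,35)=(21*31+35)%997=686 h(64,30)=(64*31+30)%997=20 h(52,43)=(52*31+43)%997=658 h(50,25)=(50*31+25)%997=578 -> [686, 20, 658, 578]
  L2: h(686,20)=(686*31+20)%997=349 h(658,578)=(658*31+578)%997=39 -> [349, 39]
  L3: h(349,39)=(349*31+39)%997=888 -> [888]
  root = 888 != target 255
Candidate C: set leaf[2] = 78 -> leaves = [21, 35, 78, 30, 52, 43, 78, 25]
  L0: [21, 35, 78, 30, 52, 43, 78, 25]
  L1: h(21,35)=(21*31+35)%997=686 h(78,30)=(78*31+30)%997=454 h(52,43)=(52*31+43)%997=658 h(78,25)=(78*31+25)%997=449 -> [686, 454, 658, 449]
  L2: h(686,454)=(686*31+454)%997=783 h(658,449)=(658*31+449)%997=907 -> [783, 907]
  L3: h(783,907)=(783*31+907)%997=255 -> [255]
  root = 255 == target 255  ** MATCH **
Candidate D: set leaf[3] = 65 -> leaves = [21, 35, 64, 65, 52, 43, 78, 25]
  L0: [21, 35, 64, 65, 52, 43, 78, 25]
  L1: h(21,35)=(21*31+35)%997=686 h(64,65)=(64*31+65)%997=55 h(52,43)=(52*31+43)%997=658 h(78,25)=(78*31+25)%997=449 -> [686, 55, 658, 449]
  L2: h(686,55)=(686*31+55)%997=384 h(658,449)=(658*31+449)%997=907 -> [384, 907]
  L3: h(384,907)=(384*31+907)%997=847 -> [847]
  root = 847 != target 255
Candidate C produces the target root.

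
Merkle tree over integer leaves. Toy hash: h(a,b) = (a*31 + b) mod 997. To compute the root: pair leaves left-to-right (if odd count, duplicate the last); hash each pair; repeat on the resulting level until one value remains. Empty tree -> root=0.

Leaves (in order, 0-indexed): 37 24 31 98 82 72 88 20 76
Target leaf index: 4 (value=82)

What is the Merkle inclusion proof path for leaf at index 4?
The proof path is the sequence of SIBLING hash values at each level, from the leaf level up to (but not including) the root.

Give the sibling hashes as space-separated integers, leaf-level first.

Answer: 72 754 471 859

Derivation:
L0 (leaves): [37, 24, 31, 98, 82, 72, 88, 20, 76], target index=4
L1: h(37,24)=(37*31+24)%997=174 [pair 0] h(31,98)=(31*31+98)%997=62 [pair 1] h(82,72)=(82*31+72)%997=620 [pair 2] h(88,20)=(88*31+20)%997=754 [pair 3] h(76,76)=(76*31+76)%997=438 [pair 4] -> [174, 62, 620, 754, 438]
  Sibling for proof at L0: 72
L2: h(174,62)=(174*31+62)%997=471 [pair 0] h(620,754)=(620*31+754)%997=34 [pair 1] h(438,438)=(438*31+438)%997=58 [pair 2] -> [471, 34, 58]
  Sibling for proof at L1: 754
L3: h(471,34)=(471*31+34)%997=677 [pair 0] h(58,58)=(58*31+58)%997=859 [pair 1] -> [677, 859]
  Sibling for proof at L2: 471
L4: h(677,859)=(677*31+859)%997=909 [pair 0] -> [909]
  Sibling for proof at L3: 859
Root: 909
Proof path (sibling hashes from leaf to root): [72, 754, 471, 859]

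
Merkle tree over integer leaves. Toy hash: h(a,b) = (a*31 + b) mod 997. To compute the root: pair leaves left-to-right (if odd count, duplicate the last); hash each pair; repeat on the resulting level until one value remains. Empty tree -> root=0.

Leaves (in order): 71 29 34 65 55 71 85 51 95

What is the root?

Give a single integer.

Answer: 141

Derivation:
L0: [71, 29, 34, 65, 55, 71, 85, 51, 95]
L1: h(71,29)=(71*31+29)%997=236 h(34,65)=(34*31+65)%997=122 h(55,71)=(55*31+71)%997=779 h(85,51)=(85*31+51)%997=692 h(95,95)=(95*31+95)%997=49 -> [236, 122, 779, 692, 49]
L2: h(236,122)=(236*31+122)%997=459 h(779,692)=(779*31+692)%997=913 h(49,49)=(49*31+49)%997=571 -> [459, 913, 571]
L3: h(459,913)=(459*31+913)%997=187 h(571,571)=(571*31+571)%997=326 -> [187, 326]
L4: h(187,326)=(187*31+326)%997=141 -> [141]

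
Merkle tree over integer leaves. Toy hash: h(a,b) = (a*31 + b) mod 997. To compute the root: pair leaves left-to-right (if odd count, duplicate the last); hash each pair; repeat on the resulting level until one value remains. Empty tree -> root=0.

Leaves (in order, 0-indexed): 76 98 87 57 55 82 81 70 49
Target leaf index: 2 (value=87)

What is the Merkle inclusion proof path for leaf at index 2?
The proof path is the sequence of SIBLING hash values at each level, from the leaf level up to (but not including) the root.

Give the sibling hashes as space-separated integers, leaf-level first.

L0 (leaves): [76, 98, 87, 57, 55, 82, 81, 70, 49], target index=2
L1: h(76,98)=(76*31+98)%997=460 [pair 0] h(87,57)=(87*31+57)%997=760 [pair 1] h(55,82)=(55*31+82)%997=790 [pair 2] h(81,70)=(81*31+70)%997=587 [pair 3] h(49,49)=(49*31+49)%997=571 [pair 4] -> [460, 760, 790, 587, 571]
  Sibling for proof at L0: 57
L2: h(460,760)=(460*31+760)%997=65 [pair 0] h(790,587)=(790*31+587)%997=152 [pair 1] h(571,571)=(571*31+571)%997=326 [pair 2] -> [65, 152, 326]
  Sibling for proof at L1: 460
L3: h(65,152)=(65*31+152)%997=173 [pair 0] h(326,326)=(326*31+326)%997=462 [pair 1] -> [173, 462]
  Sibling for proof at L2: 152
L4: h(173,462)=(173*31+462)%997=840 [pair 0] -> [840]
  Sibling for proof at L3: 462
Root: 840
Proof path (sibling hashes from leaf to root): [57, 460, 152, 462]

Answer: 57 460 152 462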